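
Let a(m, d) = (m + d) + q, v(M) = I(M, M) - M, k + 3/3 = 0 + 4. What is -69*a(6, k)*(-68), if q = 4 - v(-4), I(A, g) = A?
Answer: 60996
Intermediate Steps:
k = 3 (k = -1 + (0 + 4) = -1 + 4 = 3)
v(M) = 0 (v(M) = M - M = 0)
q = 4 (q = 4 - 1*0 = 4 + 0 = 4)
a(m, d) = 4 + d + m (a(m, d) = (m + d) + 4 = (d + m) + 4 = 4 + d + m)
-69*a(6, k)*(-68) = -69*(4 + 3 + 6)*(-68) = -69*13*(-68) = -897*(-68) = 60996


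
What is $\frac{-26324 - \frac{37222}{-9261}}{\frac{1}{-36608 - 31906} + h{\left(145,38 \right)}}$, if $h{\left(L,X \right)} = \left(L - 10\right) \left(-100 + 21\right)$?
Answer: $\frac{5566747472596}{2255676490557} \approx 2.4679$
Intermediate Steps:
$h{\left(L,X \right)} = 790 - 79 L$ ($h{\left(L,X \right)} = \left(-10 + L\right) \left(-79\right) = 790 - 79 L$)
$\frac{-26324 - \frac{37222}{-9261}}{\frac{1}{-36608 - 31906} + h{\left(145,38 \right)}} = \frac{-26324 - \frac{37222}{-9261}}{\frac{1}{-36608 - 31906} + \left(790 - 11455\right)} = \frac{-26324 - 37222 \left(- \frac{1}{9261}\right)}{\frac{1}{-68514} + \left(790 - 11455\right)} = \frac{-26324 - - \frac{37222}{9261}}{- \frac{1}{68514} - 10665} = \frac{-26324 + \frac{37222}{9261}}{- \frac{730701811}{68514}} = \left(- \frac{243749342}{9261}\right) \left(- \frac{68514}{730701811}\right) = \frac{5566747472596}{2255676490557}$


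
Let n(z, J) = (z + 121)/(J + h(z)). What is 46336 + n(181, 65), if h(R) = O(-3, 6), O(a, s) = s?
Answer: 3290158/71 ≈ 46340.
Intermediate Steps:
h(R) = 6
n(z, J) = (121 + z)/(6 + J) (n(z, J) = (z + 121)/(J + 6) = (121 + z)/(6 + J))
46336 + n(181, 65) = 46336 + (121 + 181)/(6 + 65) = 46336 + 302/71 = 3290158/71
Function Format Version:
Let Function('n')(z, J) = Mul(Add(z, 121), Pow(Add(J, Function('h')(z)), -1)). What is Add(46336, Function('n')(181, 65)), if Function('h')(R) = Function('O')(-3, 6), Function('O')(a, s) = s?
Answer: Rational(3290158, 71) ≈ 46340.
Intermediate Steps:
Function('h')(R) = 6
Function('n')(z, J) = Mul(Pow(Add(6, J), -1), Add(121, z)) (Function('n')(z, J) = Mul(Add(z, 121), Pow(Add(J, 6), -1)) = Mul(Add(121, z), Pow(Add(6, J), -1)) = Mul(Pow(Add(6, J), -1), Add(121, z)))
Add(46336, Function('n')(181, 65)) = Add(46336, Mul(Pow(Add(6, 65), -1), Add(121, 181))) = Add(46336, Mul(Pow(71, -1), 302)) = Add(46336, Mul(Rational(1, 71), 302)) = Add(46336, Rational(302, 71)) = Rational(3290158, 71)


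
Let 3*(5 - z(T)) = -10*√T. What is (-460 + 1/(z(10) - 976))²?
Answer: 15232710207088018441/71987911115761 + 234174628740*√10/71987911115761 ≈ 2.1160e+5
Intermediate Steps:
z(T) = 5 + 10*√T/3 (z(T) = 5 - (-10)*√T/3 = 5 + 10*√T/3)
(-460 + 1/(z(10) - 976))² = (-460 + 1/((5 + 10*√10/3) - 976))² = (-460 + 1/(-971 + 10*√10/3))²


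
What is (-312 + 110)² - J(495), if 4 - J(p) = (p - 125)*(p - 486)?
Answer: 44130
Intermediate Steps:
J(p) = 4 - (-486 + p)*(-125 + p) (J(p) = 4 - (p - 125)*(p - 486) = 4 - (-125 + p)*(-486 + p) = 4 - (-486 + p)*(-125 + p))
(-312 + 110)² - J(495) = (-312 + 110)² - (-60746 - 1*495² + 611*495) = (-202)² - (-60746 - 1*245025 + 302445) = 40804 - (-60746 - 245025 + 302445) = 40804 - 1*(-3326) = 40804 + 3326 = 44130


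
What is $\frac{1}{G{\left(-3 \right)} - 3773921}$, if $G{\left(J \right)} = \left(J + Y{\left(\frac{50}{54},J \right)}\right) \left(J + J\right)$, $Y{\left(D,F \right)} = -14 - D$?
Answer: $- \frac{9}{33964321} \approx -2.6498 \cdot 10^{-7}$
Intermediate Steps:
$G{\left(J \right)} = 2 J \left(- \frac{403}{27} + J\right)$ ($G{\left(J \right)} = \left(J - \left(14 + \frac{50}{54}\right)\right) \left(J + J\right) = \left(J - \left(14 + 50 \cdot \frac{1}{54}\right)\right) 2 J = \left(J - \frac{403}{27}\right) 2 J = \left(- \frac{403}{27} + J\right) 2 J = 2 J \left(- \frac{403}{27} + J\right)$)
$\frac{1}{G{\left(-3 \right)} - 3773921} = \frac{1}{\frac{2}{27} \left(-3\right) \left(-403 + 27 \left(-3\right)\right) - 3773921} = \frac{1}{\frac{2}{27} \left(-3\right) \left(-403 - 81\right) - 3773921} = \frac{1}{\frac{2}{27} \left(-3\right) \left(-484\right) - 3773921} = \frac{1}{\frac{968}{9} - 3773921} = \frac{1}{- \frac{33964321}{9}} = - \frac{9}{33964321}$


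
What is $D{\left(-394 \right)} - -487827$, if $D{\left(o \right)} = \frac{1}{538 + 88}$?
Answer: $\frac{305379703}{626} \approx 4.8783 \cdot 10^{5}$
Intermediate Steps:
$D{\left(o \right)} = \frac{1}{626}$
$D{\left(-394 \right)} - -487827 = \frac{1}{626} - -487827 = \frac{1}{626} + 487827 = \frac{305379703}{626}$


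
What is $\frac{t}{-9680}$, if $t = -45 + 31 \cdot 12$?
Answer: $- \frac{327}{9680} \approx -0.033781$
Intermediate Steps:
$t = 327$ ($t = -45 + 372 = 327$)
$\frac{t}{-9680} = \frac{327}{-9680} = 327 \left(- \frac{1}{9680}\right) = - \frac{327}{9680}$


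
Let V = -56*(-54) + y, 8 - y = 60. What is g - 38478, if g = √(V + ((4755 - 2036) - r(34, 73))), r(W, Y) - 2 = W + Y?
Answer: -38478 + √5582 ≈ -38403.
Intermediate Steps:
y = -52 (y = 8 - 1*60 = 8 - 60 = -52)
r(W, Y) = 2 + W + Y (r(W, Y) = 2 + (W + Y) = 2 + W + Y)
V = 2972 (V = -56*(-54) - 52 = 3024 - 52 = 2972)
g = √5582 (g = √(2972 + ((4755 - 2036) - (2 + 34 + 73))) = √(2972 + (2719 - 1*109)) = √(2972 + (2719 - 109)) = √(2972 + 2610) = √5582 ≈ 74.713)
g - 38478 = √5582 - 38478 = -38478 + √5582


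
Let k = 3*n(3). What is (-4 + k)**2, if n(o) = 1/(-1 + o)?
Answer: 25/4 ≈ 6.2500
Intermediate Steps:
k = 3/2 (k = 3/(-1 + 3) = 3/2 ≈ 1.5000)
(-4 + k)**2 = (-4 + 3/2)**2 = (-5/2)**2 = 25/4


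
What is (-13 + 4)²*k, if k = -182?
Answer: -14742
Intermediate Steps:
(-13 + 4)²*k = (-13 + 4)²*(-182) = (-9)²*(-182) = 81*(-182) = -14742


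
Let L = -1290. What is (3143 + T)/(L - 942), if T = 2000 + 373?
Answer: -1379/558 ≈ -2.4713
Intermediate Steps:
T = 2373
(3143 + T)/(L - 942) = (3143 + 2373)/(-1290 - 942) = 5516/(-2232) = 5516*(-1/2232) = -1379/558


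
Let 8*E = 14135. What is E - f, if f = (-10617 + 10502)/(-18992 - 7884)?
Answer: 94972835/53752 ≈ 1766.9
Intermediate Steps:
E = 14135/8 (E = (⅛)*14135 = 14135/8 ≈ 1766.9)
f = 115/26876 (f = -115/(-26876) = -115*(-1/26876) = 115/26876 ≈ 0.0042789)
E - f = 14135/8 - 1*115/26876 = 14135/8 - 115/26876 = 94972835/53752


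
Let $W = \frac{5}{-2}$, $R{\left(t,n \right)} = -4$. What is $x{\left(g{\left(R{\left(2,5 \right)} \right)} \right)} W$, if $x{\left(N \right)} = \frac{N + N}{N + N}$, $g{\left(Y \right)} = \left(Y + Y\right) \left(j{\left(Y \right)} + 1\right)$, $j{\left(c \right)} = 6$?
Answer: $- \frac{5}{2} \approx -2.5$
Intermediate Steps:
$W = - \frac{5}{2}$ ($W = 5 \left(- \frac{1}{2}\right) = - \frac{5}{2} \approx -2.5$)
$g{\left(Y \right)} = 14 Y$ ($g{\left(Y \right)} = \left(Y + Y\right) \left(6 + 1\right) = 2 Y 7 = 14 Y$)
$x{\left(N \right)} = 1$ ($x{\left(N \right)} = \frac{2 N}{2 N} = 2 N \frac{1}{2 N} = 1$)
$x{\left(g{\left(R{\left(2,5 \right)} \right)} \right)} W = 1 \left(- \frac{5}{2}\right) = - \frac{5}{2}$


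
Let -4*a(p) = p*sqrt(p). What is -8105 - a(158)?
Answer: -8105 + 79*sqrt(158)/2 ≈ -7608.5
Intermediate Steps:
a(p) = -p**(3/2)/4 (a(p) = -p*sqrt(p)/4 = -p**(3/2)/4)
-8105 - a(158) = -8105 - (-1)*158**(3/2)/4 = -8105 - (-1)*158*sqrt(158)/4 = -8105 - (-79)*sqrt(158)/2 = -8105 + 79*sqrt(158)/2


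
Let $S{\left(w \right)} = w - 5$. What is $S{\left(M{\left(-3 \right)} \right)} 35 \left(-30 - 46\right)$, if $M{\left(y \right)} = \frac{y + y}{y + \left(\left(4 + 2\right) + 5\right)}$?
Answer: $15295$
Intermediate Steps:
$M{\left(y \right)} = \frac{2 y}{11 + y}$ ($M{\left(y \right)} = \frac{2 y}{y + \left(6 + 5\right)} = \frac{2 y}{y + 11} = \frac{2 y}{11 + y}$)
$S{\left(w \right)} = -5 + w$
$S{\left(M{\left(-3 \right)} \right)} 35 \left(-30 - 46\right) = \left(-5 + 2 \left(-3\right) \frac{1}{11 - 3}\right) 35 \left(-30 - 46\right) = \left(-5 + 2 \left(-3\right) \frac{1}{8}\right) 35 \left(-76\right) = \left(-5 + 2 \left(-3\right) \frac{1}{8}\right) \left(-2660\right) = \left(-5 - \frac{3}{4}\right) \left(-2660\right) = \left(- \frac{23}{4}\right) \left(-2660\right) = 15295$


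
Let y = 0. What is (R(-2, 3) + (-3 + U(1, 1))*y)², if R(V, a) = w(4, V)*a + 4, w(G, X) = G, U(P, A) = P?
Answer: 256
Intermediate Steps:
R(V, a) = 4 + 4*a (R(V, a) = 4*a + 4 = 4 + 4*a)
(R(-2, 3) + (-3 + U(1, 1))*y)² = ((4 + 4*3) + (-3 + 1)*0)² = ((4 + 12) - 2*0)² = (16 + 0)² = 16² = 256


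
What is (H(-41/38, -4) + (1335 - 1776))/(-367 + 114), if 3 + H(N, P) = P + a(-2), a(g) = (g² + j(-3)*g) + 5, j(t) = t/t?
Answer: 441/253 ≈ 1.7431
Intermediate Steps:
j(t) = 1
a(g) = 5 + g + g² (a(g) = (g² + 1*g) + 5 = (g² + g) + 5 = (g + g²) + 5 = 5 + g + g²)
H(N, P) = 4 + P (H(N, P) = -3 + (P + (5 - 2 + (-2)²)) = -3 + (P + (5 - 2 + 4)) = -3 + (P + 7) = -3 + (7 + P) = 4 + P)
(H(-41/38, -4) + (1335 - 1776))/(-367 + 114) = ((4 - 4) + (1335 - 1776))/(-367 + 114) = (0 - 441)/(-253) = -441*(-1/253) = 441/253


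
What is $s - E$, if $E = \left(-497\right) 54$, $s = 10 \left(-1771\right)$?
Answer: $9128$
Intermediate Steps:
$s = -17710$
$E = -26838$
$s - E = -17710 - -26838 = -17710 + 26838 = 9128$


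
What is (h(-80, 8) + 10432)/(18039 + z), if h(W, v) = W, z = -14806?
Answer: 10352/3233 ≈ 3.2020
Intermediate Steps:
(h(-80, 8) + 10432)/(18039 + z) = (-80 + 10432)/(18039 - 14806) = 10352/3233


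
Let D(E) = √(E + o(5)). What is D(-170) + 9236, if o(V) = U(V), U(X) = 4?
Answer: 9236 + I*√166 ≈ 9236.0 + 12.884*I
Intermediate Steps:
o(V) = 4
D(E) = √(4 + E) (D(E) = √(E + 4) = √(4 + E))
D(-170) + 9236 = √(4 - 170) + 9236 = √(-166) + 9236 = I*√166 + 9236 = 9236 + I*√166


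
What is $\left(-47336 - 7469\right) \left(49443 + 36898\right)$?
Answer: $-4731918505$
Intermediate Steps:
$\left(-47336 - 7469\right) \left(49443 + 36898\right) = \left(-54805\right) 86341 = -4731918505$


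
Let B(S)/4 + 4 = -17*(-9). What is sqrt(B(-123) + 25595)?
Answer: sqrt(26191) ≈ 161.84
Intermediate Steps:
B(S) = 596 (B(S) = -16 + 4*(-17*(-9)) = -16 + 4*153 = -16 + 612 = 596)
sqrt(B(-123) + 25595) = sqrt(596 + 25595) = sqrt(26191)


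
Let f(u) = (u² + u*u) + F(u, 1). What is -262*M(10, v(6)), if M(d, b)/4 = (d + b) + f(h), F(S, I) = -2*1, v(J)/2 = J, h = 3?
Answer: -39824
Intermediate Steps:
v(J) = 2*J
F(S, I) = -2
f(u) = -2 + 2*u² (f(u) = (u² + u*u) - 2 = (u² + u²) - 2 = 2*u² - 2 = -2 + 2*u²)
M(d, b) = 64 + 4*b + 4*d (M(d, b) = 4*((d + b) + (-2 + 2*3²)) = 4*((b + d) + (-2 + 2*9)) = 4*((b + d) + (-2 + 18)) = 4*((b + d) + 16) = 4*(16 + b + d) = 64 + 4*b + 4*d)
-262*M(10, v(6)) = -262*(64 + 4*(2*6) + 4*10) = -262*(64 + 4*12 + 40) = -262*(64 + 48 + 40) = -262*152 = -39824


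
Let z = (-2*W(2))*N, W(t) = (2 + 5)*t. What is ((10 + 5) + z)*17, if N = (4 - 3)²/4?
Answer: 136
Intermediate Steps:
W(t) = 7*t
N = ¼ (N = 1²*(¼) = 1*(¼) = ¼ ≈ 0.25000)
z = -7 (z = -14*2*(¼) = -2*14*(¼) = -28*¼ = -7)
((10 + 5) + z)*17 = ((10 + 5) - 7)*17 = (15 - 7)*17 = 8*17 = 136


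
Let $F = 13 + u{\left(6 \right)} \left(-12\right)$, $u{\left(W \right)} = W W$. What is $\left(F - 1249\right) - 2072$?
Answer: $-3740$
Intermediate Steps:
$u{\left(W \right)} = W^{2}$
$F = -419$ ($F = 13 + 6^{2} \left(-12\right) = 13 + 36 \left(-12\right) = 13 - 432 = -419$)
$\left(F - 1249\right) - 2072 = \left(-419 - 1249\right) - 2072 = -1668 - 2072 = -3740$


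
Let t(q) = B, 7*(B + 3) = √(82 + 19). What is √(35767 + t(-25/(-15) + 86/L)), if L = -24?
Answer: √(1752436 + 7*√101)/7 ≈ 189.12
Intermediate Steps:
B = -3 + √101/7 (B = -3 + √(82 + 19)/7 = -3 + √101/7 ≈ -1.5643)
t(q) = -3 + √101/7
√(35767 + t(-25/(-15) + 86/L)) = √(35767 + (-3 + √101/7)) = √(35764 + √101/7)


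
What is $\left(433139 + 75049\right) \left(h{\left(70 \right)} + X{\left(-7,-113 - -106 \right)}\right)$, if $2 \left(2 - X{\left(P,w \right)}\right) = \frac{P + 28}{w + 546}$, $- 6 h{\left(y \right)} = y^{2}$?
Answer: $- \frac{31879056730}{77} \approx -4.1401 \cdot 10^{8}$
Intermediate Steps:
$h{\left(y \right)} = - \frac{y^{2}}{6}$
$X{\left(P,w \right)} = 2 - \frac{28 + P}{2 \left(546 + w\right)}$ ($X{\left(P,w \right)} = 2 - \frac{\left(P + 28\right) \frac{1}{w + 546}}{2} = 2 - \frac{\left(28 + P\right) \frac{1}{546 + w}}{2} = 2 - \frac{\frac{1}{546 + w} \left(28 + P\right)}{2} = 2 - \frac{28 + P}{2 \left(546 + w\right)}$)
$\left(433139 + 75049\right) \left(h{\left(70 \right)} + X{\left(-7,-113 - -106 \right)}\right) = \left(433139 + 75049\right) \left(- \frac{70^{2}}{6} + \frac{2156 - -7 + 4 \left(-113 - -106\right)}{2 \left(546 - 7\right)}\right) = 508188 \left(\left(- \frac{1}{6}\right) 4900 + \frac{2156 + 7 + 4 \left(-113 + 106\right)}{2 \left(546 + \left(-113 + 106\right)\right)}\right) = 508188 \left(- \frac{2450}{3} + \frac{2156 + 7 + 4 \left(-7\right)}{2 \left(546 - 7\right)}\right) = 508188 \left(- \frac{2450}{3} + \frac{2156 + 7 - 28}{2 \cdot 539}\right) = 508188 \left(- \frac{2450}{3} + \frac{1}{2} \cdot \frac{1}{539} \cdot 2135\right) = 508188 \left(- \frac{2450}{3} + \frac{305}{154}\right) = 508188 \left(- \frac{376385}{462}\right) = - \frac{31879056730}{77}$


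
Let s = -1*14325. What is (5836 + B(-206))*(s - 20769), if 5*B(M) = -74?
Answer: -1021445964/5 ≈ -2.0429e+8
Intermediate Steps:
s = -14325
B(M) = -74/5 (B(M) = (⅕)*(-74) = -74/5)
(5836 + B(-206))*(s - 20769) = (5836 - 74/5)*(-14325 - 20769) = (29106/5)*(-35094) = -1021445964/5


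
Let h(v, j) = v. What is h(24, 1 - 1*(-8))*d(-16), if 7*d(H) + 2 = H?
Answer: -432/7 ≈ -61.714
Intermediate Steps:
d(H) = -2/7 + H/7
h(24, 1 - 1*(-8))*d(-16) = 24*(-2/7 + (⅐)*(-16)) = 24*(-2/7 - 16/7) = 24*(-18/7) = -432/7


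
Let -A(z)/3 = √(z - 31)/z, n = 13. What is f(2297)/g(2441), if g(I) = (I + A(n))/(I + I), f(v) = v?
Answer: 4626081229666/1006983451 + 1312032618*I*√2/1006983451 ≈ 4594.0 + 1.8426*I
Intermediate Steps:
A(z) = -3*√(-31 + z)/z (A(z) = -3*√(z - 31)/z = -3*√(-31 + z)/z)
g(I) = (I - 9*I*√2/13)/(2*I) (g(I) = (I - 3*√(-31 + 13)/13)/(I + I) = (I - 3*1/13*√(-18))/((2*I)) = (I - 3*1/13*3*I*√2)*(1/(2*I)) = (I - 9*I*√2/13)*(1/(2*I)) = (I - 9*I*√2/13)/(2*I))
f(2297)/g(2441) = 2297/(((1/26)*(13*2441 - 9*I*√2)/2441)) = 2297/(((1/26)*(1/2441)*(31733 - 9*I*√2))) = 2297/(½ - 9*I*√2/63466)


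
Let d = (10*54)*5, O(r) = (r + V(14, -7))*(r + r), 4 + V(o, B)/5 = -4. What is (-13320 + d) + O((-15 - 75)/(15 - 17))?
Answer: -10170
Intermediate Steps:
V(o, B) = -40 (V(o, B) = -20 + 5*(-4) = -20 - 20 = -40)
O(r) = 2*r*(-40 + r) (O(r) = (r - 40)*(r + r) = (-40 + r)*(2*r) = 2*r*(-40 + r))
d = 2700 (d = 540*5 = 2700)
(-13320 + d) + O((-15 - 75)/(15 - 17)) = (-13320 + 2700) + 2*((-15 - 75)/(15 - 17))*(-40 + (-15 - 75)/(15 - 17)) = -10620 + 2*(-90/(-2))*(-40 - 90/(-2)) = -10620 + 2*(-90*(-½))*(-40 - 90*(-½)) = -10620 + 2*45*(-40 + 45) = -10620 + 2*45*5 = -10620 + 450 = -10170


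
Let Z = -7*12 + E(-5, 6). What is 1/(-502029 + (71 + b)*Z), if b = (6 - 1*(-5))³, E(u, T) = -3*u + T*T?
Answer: -1/548295 ≈ -1.8238e-6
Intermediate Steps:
E(u, T) = T² - 3*u (E(u, T) = -3*u + T² = T² - 3*u)
b = 1331 (b = (6 + 5)³ = 11³ = 1331)
Z = -33 (Z = -7*12 + (6² - 3*(-5)) = -84 + (36 + 15) = -84 + 51 = -33)
1/(-502029 + (71 + b)*Z) = 1/(-502029 + (71 + 1331)*(-33)) = 1/(-502029 + 1402*(-33)) = 1/(-502029 - 46266) = 1/(-548295) = -1/548295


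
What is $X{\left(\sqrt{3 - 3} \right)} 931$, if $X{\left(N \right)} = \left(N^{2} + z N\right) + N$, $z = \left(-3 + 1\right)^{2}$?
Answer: $0$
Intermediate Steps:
$z = 4$ ($z = \left(-2\right)^{2} = 4$)
$X{\left(N \right)} = N^{2} + 5 N$ ($X{\left(N \right)} = \left(N^{2} + 4 N\right) + N = N^{2} + 5 N$)
$X{\left(\sqrt{3 - 3} \right)} 931 = \sqrt{3 - 3} \left(5 + \sqrt{3 - 3}\right) 931 = \sqrt{0} \left(5 + \sqrt{0}\right) 931 = 0 \left(5 + 0\right) 931 = 0 \cdot 5 \cdot 931 = 0 \cdot 931 = 0$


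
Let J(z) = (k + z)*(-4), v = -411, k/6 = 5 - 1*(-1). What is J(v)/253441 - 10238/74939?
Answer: -2482320458/18992615099 ≈ -0.13070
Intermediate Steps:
k = 36 (k = 6*(5 - 1*(-1)) = 6*(5 + 1) = 6*6 = 36)
J(z) = -144 - 4*z (J(z) = (36 + z)*(-4) = -144 - 4*z)
J(v)/253441 - 10238/74939 = (-144 - 4*(-411))/253441 - 10238/74939 = (-144 + 1644)*(1/253441) - 10238*1/74939 = 1500*(1/253441) - 10238/74939 = 1500/253441 - 10238/74939 = -2482320458/18992615099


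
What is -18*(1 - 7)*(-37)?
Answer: -3996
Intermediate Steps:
-18*(1 - 7)*(-37) = -18*(-6)*(-37) = 108*(-37) = -3996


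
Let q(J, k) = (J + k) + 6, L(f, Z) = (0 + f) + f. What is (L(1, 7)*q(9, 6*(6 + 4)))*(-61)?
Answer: -9150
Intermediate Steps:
L(f, Z) = 2*f (L(f, Z) = f + f = 2*f)
q(J, k) = 6 + J + k
(L(1, 7)*q(9, 6*(6 + 4)))*(-61) = ((2*1)*(6 + 9 + 6*(6 + 4)))*(-61) = (2*(6 + 9 + 6*10))*(-61) = (2*(6 + 9 + 60))*(-61) = (2*75)*(-61) = 150*(-61) = -9150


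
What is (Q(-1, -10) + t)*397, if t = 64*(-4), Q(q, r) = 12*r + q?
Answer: -149669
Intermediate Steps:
Q(q, r) = q + 12*r
t = -256
(Q(-1, -10) + t)*397 = ((-1 + 12*(-10)) - 256)*397 = ((-1 - 120) - 256)*397 = (-121 - 256)*397 = -377*397 = -149669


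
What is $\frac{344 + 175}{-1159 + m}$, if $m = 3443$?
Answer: $\frac{519}{2284} \approx 0.22723$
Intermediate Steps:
$\frac{344 + 175}{-1159 + m} = \frac{344 + 175}{-1159 + 3443} = \frac{519}{2284}$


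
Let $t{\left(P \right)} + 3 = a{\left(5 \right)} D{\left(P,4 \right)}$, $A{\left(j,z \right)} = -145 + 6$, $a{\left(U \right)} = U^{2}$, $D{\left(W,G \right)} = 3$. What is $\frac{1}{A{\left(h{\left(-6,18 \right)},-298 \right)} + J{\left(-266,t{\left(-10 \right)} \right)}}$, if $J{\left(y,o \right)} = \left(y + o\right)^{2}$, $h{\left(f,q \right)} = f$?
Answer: $\frac{1}{37497} \approx 2.6669 \cdot 10^{-5}$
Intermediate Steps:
$A{\left(j,z \right)} = -139$
$t{\left(P \right)} = 72$ ($t{\left(P \right)} = -3 + 5^{2} \cdot 3 = -3 + 25 \cdot 3 = -3 + 75 = 72$)
$J{\left(y,o \right)} = \left(o + y\right)^{2}$
$\frac{1}{A{\left(h{\left(-6,18 \right)},-298 \right)} + J{\left(-266,t{\left(-10 \right)} \right)}} = \frac{1}{-139 + \left(72 - 266\right)^{2}} = \frac{1}{-139 + \left(-194\right)^{2}} = \frac{1}{-139 + 37636} = \frac{1}{37497}$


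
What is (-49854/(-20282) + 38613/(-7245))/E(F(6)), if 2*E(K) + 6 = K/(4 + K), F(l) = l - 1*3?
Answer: 140652212/136447155 ≈ 1.0308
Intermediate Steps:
F(l) = -3 + l (F(l) = l - 3 = -3 + l)
E(K) = -3 + K/(2*(4 + K)) (E(K) = -3 + (K/(4 + K))/2 = -3 + K/(2*(4 + K)))
(-49854/(-20282) + 38613/(-7245))/E(F(6)) = (-49854/(-20282) + 38613/(-7245))/(((-24 - 5*(-3 + 6))/(2*(4 + (-3 + 6))))) = (-49854*(-1/20282) + 38613*(-1/7245))/(((-24 - 5*3)/(2*(4 + 3)))) = (24927/10141 - 12871/2415)/(((½)*(-24 - 15)/7)) = -70326106/(24490515*((½)*(⅐)*(-39))) = -70326106/(24490515*(-39/14)) = -70326106/24490515*(-14/39) = 140652212/136447155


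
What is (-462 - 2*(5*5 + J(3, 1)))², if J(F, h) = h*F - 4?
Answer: 260100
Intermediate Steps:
J(F, h) = -4 + F*h (J(F, h) = F*h - 4 = -4 + F*h)
(-462 - 2*(5*5 + J(3, 1)))² = (-462 - 2*(5*5 + (-4 + 3*1)))² = (-462 - 2*(25 + (-4 + 3)))² = (-462 - 2*(25 - 1))² = (-462 - 2*24)² = (-462 - 48)² = (-510)² = 260100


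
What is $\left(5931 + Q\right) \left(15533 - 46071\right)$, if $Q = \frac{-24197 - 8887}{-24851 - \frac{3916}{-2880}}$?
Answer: $- \frac{3241295268686838}{17891741} \approx -1.8116 \cdot 10^{8}$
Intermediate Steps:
$Q = \frac{23820480}{17891741}$ ($Q = - \frac{33084}{-24851 - - \frac{979}{720}} = - \frac{33084}{-24851 + \frac{979}{720}} = - \frac{33084}{- \frac{17891741}{720}} = \left(-33084\right) \left(- \frac{720}{17891741}\right) = \frac{23820480}{17891741} \approx 1.3314$)
$\left(5931 + Q\right) \left(15533 - 46071\right) = \left(5931 + \frac{23820480}{17891741}\right) \left(15533 - 46071\right) = \frac{106139736351}{17891741} \left(-30538\right) = - \frac{3241295268686838}{17891741}$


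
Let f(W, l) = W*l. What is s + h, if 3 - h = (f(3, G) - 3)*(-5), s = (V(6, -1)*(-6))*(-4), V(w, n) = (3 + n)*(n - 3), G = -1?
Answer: -219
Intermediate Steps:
V(w, n) = (-3 + n)*(3 + n) (V(w, n) = (3 + n)*(-3 + n) = (-3 + n)*(3 + n))
s = -192 (s = ((-9 + (-1)²)*(-6))*(-4) = ((-9 + 1)*(-6))*(-4) = -8*(-6)*(-4) = 48*(-4) = -192)
h = -27 (h = 3 - (3*(-1) - 3)*(-5) = 3 - (-3 - 3)*(-5) = 3 - (-6)*(-5) = 3 - 1*30 = 3 - 30 = -27)
s + h = -192 - 27 = -219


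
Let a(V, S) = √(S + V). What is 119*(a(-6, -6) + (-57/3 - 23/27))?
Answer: -63784/27 + 238*I*√3 ≈ -2362.4 + 412.23*I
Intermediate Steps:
119*(a(-6, -6) + (-57/3 - 23/27)) = 119*(√(-6 - 6) + (-57/3 - 23/27)) = 119*(√(-12) + (-57*⅓ - 23*1/27)) = 119*(2*I*√3 + (-19 - 23/27)) = 119*(2*I*√3 - 536/27) = 119*(-536/27 + 2*I*√3) = -63784/27 + 238*I*√3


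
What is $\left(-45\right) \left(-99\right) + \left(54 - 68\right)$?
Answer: $4441$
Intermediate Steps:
$\left(-45\right) \left(-99\right) + \left(54 - 68\right) = 4455 + \left(54 - 68\right) = 4455 - 14 = 4441$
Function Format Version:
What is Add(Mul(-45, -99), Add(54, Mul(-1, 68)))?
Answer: 4441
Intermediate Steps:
Add(Mul(-45, -99), Add(54, Mul(-1, 68))) = Add(4455, Add(54, -68)) = Add(4455, -14) = 4441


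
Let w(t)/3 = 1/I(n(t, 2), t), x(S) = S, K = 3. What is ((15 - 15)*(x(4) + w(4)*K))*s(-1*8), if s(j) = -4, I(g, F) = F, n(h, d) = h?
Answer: 0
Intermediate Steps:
w(t) = 3/t
((15 - 15)*(x(4) + w(4)*K))*s(-1*8) = ((15 - 15)*(4 + (3/4)*3))*(-4) = (0*(4 + (3*(¼))*3))*(-4) = (0*(4 + (¾)*3))*(-4) = (0*(4 + 9/4))*(-4) = (0*(25/4))*(-4) = 0*(-4) = 0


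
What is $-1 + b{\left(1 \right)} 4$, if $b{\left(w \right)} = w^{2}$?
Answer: $3$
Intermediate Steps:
$-1 + b{\left(1 \right)} 4 = -1 + 1^{2} \cdot 4 = -1 + 1 \cdot 4 = -1 + 4 = 3$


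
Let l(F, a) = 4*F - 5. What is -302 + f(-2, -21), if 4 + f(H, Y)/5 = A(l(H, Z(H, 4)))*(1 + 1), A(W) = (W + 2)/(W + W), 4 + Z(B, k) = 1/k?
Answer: -4131/13 ≈ -317.77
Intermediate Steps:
Z(B, k) = -4 + 1/k
l(F, a) = -5 + 4*F
A(W) = (2 + W)/(2*W) (A(W) = (2 + W)/((2*W)) = (2 + W)*(1/(2*W)) = (2 + W)/(2*W))
f(H, Y) = -20 + 5*(-3 + 4*H)/(-5 + 4*H) (f(H, Y) = -20 + 5*(((2 + (-5 + 4*H))/(2*(-5 + 4*H)))*(1 + 1)) = -20 + 5*(((-3 + 4*H)/(2*(-5 + 4*H)))*2) = -20 + 5*((-3 + 4*H)/(-5 + 4*H)) = -20 + 5*(-3 + 4*H)/(-5 + 4*H))
-302 + f(-2, -21) = -302 + 5*(17 - 12*(-2))/(-5 + 4*(-2)) = -302 + 5*(17 + 24)/(-5 - 8) = -302 + 5*41/(-13) = -302 + 5*(-1/13)*41 = -302 - 205/13 = -4131/13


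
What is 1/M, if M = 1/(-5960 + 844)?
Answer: -5116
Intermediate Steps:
M = -1/5116 (M = 1/(-5116) = -1/5116 ≈ -0.00019547)
1/M = 1/(-1/5116) = -5116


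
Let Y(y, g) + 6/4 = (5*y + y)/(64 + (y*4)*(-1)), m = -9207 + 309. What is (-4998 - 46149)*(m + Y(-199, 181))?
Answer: 97879553577/215 ≈ 4.5525e+8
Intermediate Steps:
m = -8898
Y(y, g) = -3/2 + 6*y/(64 - 4*y) (Y(y, g) = -3/2 + (5*y + y)/(64 + (y*4)*(-1)) = -3/2 + (6*y)/(64 + (4*y)*(-1)) = -3/2 + (6*y)/(64 - 4*y) = -3/2 + 6*y/(64 - 4*y))
(-4998 - 46149)*(m + Y(-199, 181)) = (-4998 - 46149)*(-8898 + 3*(8 - 1*(-199))/(-16 - 199)) = -51147*(-8898 + 3*(8 + 199)/(-215)) = -51147*(-8898 + 3*(-1/215)*207) = -51147*(-8898 - 621/215) = -51147*(-1913691/215) = 97879553577/215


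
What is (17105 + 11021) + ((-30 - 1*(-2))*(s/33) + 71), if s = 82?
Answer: 928205/33 ≈ 28127.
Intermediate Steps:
(17105 + 11021) + ((-30 - 1*(-2))*(s/33) + 71) = (17105 + 11021) + ((-30 - 1*(-2))*(82/33) + 71) = 28126 + ((-30 + 2)*(82*(1/33)) + 71) = 28126 + (-28*82/33 + 71) = 28126 + (-2296/33 + 71) = 28126 + 47/33 = 928205/33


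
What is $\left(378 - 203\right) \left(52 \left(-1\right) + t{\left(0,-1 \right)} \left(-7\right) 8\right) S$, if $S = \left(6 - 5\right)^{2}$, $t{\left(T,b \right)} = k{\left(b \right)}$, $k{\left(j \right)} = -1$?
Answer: $700$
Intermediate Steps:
$t{\left(T,b \right)} = -1$
$S = 1$ ($S = \left(6 - 5\right)^{2} = 1^{2} = 1$)
$\left(378 - 203\right) \left(52 \left(-1\right) + t{\left(0,-1 \right)} \left(-7\right) 8\right) S = \left(378 - 203\right) \left(52 \left(-1\right) + \left(-1\right) \left(-7\right) 8\right) 1 = 175 \left(-52 + 7 \cdot 8\right) 1 = 175 \left(-52 + 56\right) 1 = 175 \cdot 4 \cdot 1 = 700 \cdot 1 = 700$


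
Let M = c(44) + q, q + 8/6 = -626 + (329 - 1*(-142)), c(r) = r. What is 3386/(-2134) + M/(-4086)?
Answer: -20393215/13079286 ≈ -1.5592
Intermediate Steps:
q = -469/3 (q = -4/3 + (-626 + (329 - 1*(-142))) = -4/3 + (-626 + (329 + 142)) = -4/3 + (-626 + 471) = -4/3 - 155 = -469/3 ≈ -156.33)
M = -337/3 (M = 44 - 469/3 = -337/3 ≈ -112.33)
3386/(-2134) + M/(-4086) = 3386/(-2134) - 337/3/(-4086) = 3386*(-1/2134) - 337/3*(-1/4086) = -1693/1067 + 337/12258 = -20393215/13079286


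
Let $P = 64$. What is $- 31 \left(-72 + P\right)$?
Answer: $248$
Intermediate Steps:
$- 31 \left(-72 + P\right) = - 31 \left(-72 + 64\right) = \left(-31\right) \left(-8\right) = 248$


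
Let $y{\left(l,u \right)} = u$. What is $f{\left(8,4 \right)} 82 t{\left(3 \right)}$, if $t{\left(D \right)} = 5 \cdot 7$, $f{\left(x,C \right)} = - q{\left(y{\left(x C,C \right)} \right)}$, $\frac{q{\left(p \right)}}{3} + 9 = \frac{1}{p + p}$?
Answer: $\frac{305655}{4} \approx 76414.0$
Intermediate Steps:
$q{\left(p \right)} = -27 + \frac{3}{2 p}$ ($q{\left(p \right)} = -27 + \frac{3}{p + p} = -27 + \frac{3}{2 p}$)
$f{\left(x,C \right)} = 27 - \frac{3}{2 C}$ ($f{\left(x,C \right)} = - (-27 + \frac{3}{2 C}) = 27 - \frac{3}{2 C}$)
$t{\left(D \right)} = 35$
$f{\left(8,4 \right)} 82 t{\left(3 \right)} = \left(27 - \frac{3}{2 \cdot 4}\right) 82 \cdot 35 = \left(27 - \frac{3}{8}\right) 82 \cdot 35 = \frac{213}{8} \cdot 82 \cdot 35 = \frac{8733}{4} \cdot 35 = \frac{305655}{4}$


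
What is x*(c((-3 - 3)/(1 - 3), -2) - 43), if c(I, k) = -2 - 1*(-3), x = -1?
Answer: 42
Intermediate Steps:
c(I, k) = 1 (c(I, k) = -2 + 3 = 1)
x*(c((-3 - 3)/(1 - 3), -2) - 43) = -(1 - 43) = -1*(-42) = 42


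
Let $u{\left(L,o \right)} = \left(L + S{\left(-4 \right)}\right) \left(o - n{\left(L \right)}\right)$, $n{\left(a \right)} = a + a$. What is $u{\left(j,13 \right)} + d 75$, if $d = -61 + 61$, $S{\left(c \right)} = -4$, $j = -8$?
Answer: $-348$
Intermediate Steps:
$n{\left(a \right)} = 2 a$
$d = 0$
$u{\left(L,o \right)} = \left(-4 + L\right) \left(o - 2 L\right)$ ($u{\left(L,o \right)} = \left(L - 4\right) \left(o + \left(0 - 2 L\right)\right) = \left(-4 + L\right) \left(o + \left(0 - 2 L\right)\right) = \left(-4 + L\right) \left(o - 2 L\right)$)
$u{\left(j,13 \right)} + d 75 = \left(\left(-4\right) 13 - 2 \left(-8\right)^{2} + 8 \left(-8\right) - 104\right) + 0 \cdot 75 = \left(-52 - 128 - 64 - 104\right) + 0 = -348 + 0 = -348$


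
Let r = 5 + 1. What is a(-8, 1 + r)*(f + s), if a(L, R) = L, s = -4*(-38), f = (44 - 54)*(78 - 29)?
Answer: 2704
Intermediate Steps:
r = 6
f = -490 (f = -10*49 = -490)
s = 152
a(-8, 1 + r)*(f + s) = -8*(-490 + 152) = -8*(-338) = 2704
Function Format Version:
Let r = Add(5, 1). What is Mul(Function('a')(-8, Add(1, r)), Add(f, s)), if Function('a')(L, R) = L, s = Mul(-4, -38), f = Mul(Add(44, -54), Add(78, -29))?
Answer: 2704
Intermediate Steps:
r = 6
f = -490 (f = Mul(-10, 49) = -490)
s = 152
Mul(Function('a')(-8, Add(1, r)), Add(f, s)) = Mul(-8, Add(-490, 152)) = Mul(-8, -338) = 2704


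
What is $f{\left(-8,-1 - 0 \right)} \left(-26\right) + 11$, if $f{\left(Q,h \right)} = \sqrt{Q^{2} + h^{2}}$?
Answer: $11 - 26 \sqrt{65} \approx -198.62$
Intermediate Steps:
$f{\left(-8,-1 - 0 \right)} \left(-26\right) + 11 = \sqrt{\left(-8\right)^{2} + \left(-1 - 0\right)^{2}} \left(-26\right) + 11 = \sqrt{64 + \left(-1 + 0\right)^{2}} \left(-26\right) + 11 = \sqrt{64 + \left(-1\right)^{2}} \left(-26\right) + 11 = \sqrt{64 + 1} \left(-26\right) + 11 = \sqrt{65} \left(-26\right) + 11 = - 26 \sqrt{65} + 11 = 11 - 26 \sqrt{65}$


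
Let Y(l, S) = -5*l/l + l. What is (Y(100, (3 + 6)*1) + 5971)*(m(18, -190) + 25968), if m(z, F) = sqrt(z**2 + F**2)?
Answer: 157521888 + 12132*sqrt(9106) ≈ 1.5868e+8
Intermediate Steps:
Y(l, S) = -5 + l (Y(l, S) = -5*1 + l = -5 + l)
m(z, F) = sqrt(F**2 + z**2)
(Y(100, (3 + 6)*1) + 5971)*(m(18, -190) + 25968) = ((-5 + 100) + 5971)*(sqrt((-190)**2 + 18**2) + 25968) = (95 + 5971)*(sqrt(36100 + 324) + 25968) = 6066*(sqrt(36424) + 25968) = 6066*(2*sqrt(9106) + 25968) = 6066*(25968 + 2*sqrt(9106)) = 157521888 + 12132*sqrt(9106)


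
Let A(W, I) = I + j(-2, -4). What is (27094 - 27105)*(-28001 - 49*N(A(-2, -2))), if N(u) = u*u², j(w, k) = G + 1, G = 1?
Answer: 308011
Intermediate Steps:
j(w, k) = 2 (j(w, k) = 1 + 1 = 2)
A(W, I) = 2 + I (A(W, I) = I + 2 = 2 + I)
N(u) = u³
(27094 - 27105)*(-28001 - 49*N(A(-2, -2))) = (27094 - 27105)*(-28001 - 49*(2 - 2)³) = -11*(-28001 - 49*0³) = -11*(-28001 - 49*0) = -11*(-28001 + 0) = -11*(-28001) = 308011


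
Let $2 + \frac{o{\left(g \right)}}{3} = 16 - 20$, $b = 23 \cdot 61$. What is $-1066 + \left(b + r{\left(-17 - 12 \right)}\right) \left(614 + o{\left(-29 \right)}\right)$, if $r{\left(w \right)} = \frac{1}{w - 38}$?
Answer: $\frac{55952578}{67} \approx 8.3511 \cdot 10^{5}$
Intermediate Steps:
$b = 1403$
$o{\left(g \right)} = -18$ ($o{\left(g \right)} = -6 + 3 \left(16 - 20\right) = -6 + 3 \left(-4\right) = -6 - 12 = -18$)
$r{\left(w \right)} = \frac{1}{-38 + w}$
$-1066 + \left(b + r{\left(-17 - 12 \right)}\right) \left(614 + o{\left(-29 \right)}\right) = -1066 + \left(1403 + \frac{1}{-38 - 29}\right) \left(614 - 18\right) = -1066 + \left(1403 + \frac{1}{-38 - 29}\right) 596 = -1066 + \left(1403 + \frac{1}{-67}\right) 596 = -1066 + \left(1403 - \frac{1}{67}\right) 596 = -1066 + \frac{94000}{67} \cdot 596 = -1066 + \frac{56024000}{67} = \frac{55952578}{67}$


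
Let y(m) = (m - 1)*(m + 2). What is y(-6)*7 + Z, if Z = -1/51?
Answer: 9995/51 ≈ 195.98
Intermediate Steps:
Z = -1/51 (Z = -1*1/51 = -1/51 ≈ -0.019608)
y(m) = (-1 + m)*(2 + m)
y(-6)*7 + Z = (-2 - 6 + (-6)²)*7 - 1/51 = (-2 - 6 + 36)*7 - 1/51 = 28*7 - 1/51 = 196 - 1/51 = 9995/51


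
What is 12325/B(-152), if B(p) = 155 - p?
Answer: 12325/307 ≈ 40.147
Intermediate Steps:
12325/B(-152) = 12325/(155 - 1*(-152)) = 12325/(155 + 152) = 12325/307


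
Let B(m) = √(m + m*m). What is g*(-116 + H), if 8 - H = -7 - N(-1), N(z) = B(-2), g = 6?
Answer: -606 + 6*√2 ≈ -597.51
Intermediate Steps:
B(m) = √(m + m²)
N(z) = √2 (N(z) = √(-2*(1 - 2)) = √(-2*(-1)) = √2)
H = 15 + √2 (H = 8 - (-7 - √2) = 8 + (7 + √2) = 15 + √2 ≈ 16.414)
g*(-116 + H) = 6*(-116 + (15 + √2)) = 6*(-101 + √2) = -606 + 6*√2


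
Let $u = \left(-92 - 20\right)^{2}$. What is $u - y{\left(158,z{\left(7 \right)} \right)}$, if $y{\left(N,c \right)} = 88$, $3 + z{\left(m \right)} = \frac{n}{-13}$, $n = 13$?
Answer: $12456$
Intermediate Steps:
$u = 12544$ ($u = \left(-112\right)^{2} = 12544$)
$z{\left(m \right)} = -4$ ($z{\left(m \right)} = -3 + \frac{13}{-13} = -3 + 13 \left(- \frac{1}{13}\right) = -3 - 1 = -4$)
$u - y{\left(158,z{\left(7 \right)} \right)} = 12544 - 88 = 12456$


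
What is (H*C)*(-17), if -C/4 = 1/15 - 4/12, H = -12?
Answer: 1088/5 ≈ 217.60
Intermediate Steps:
C = 16/15 (C = -4*(1/15 - 4/12) = -4*(1*(1/15) - 4*1/12) = -4*(1/15 - ⅓) = -4*(-4/15) = 16/15 ≈ 1.0667)
(H*C)*(-17) = -12*16/15*(-17) = -64/5*(-17) = 1088/5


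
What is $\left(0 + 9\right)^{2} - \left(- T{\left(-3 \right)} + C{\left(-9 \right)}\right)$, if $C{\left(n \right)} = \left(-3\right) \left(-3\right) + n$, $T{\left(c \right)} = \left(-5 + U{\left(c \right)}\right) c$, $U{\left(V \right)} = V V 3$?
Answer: $15$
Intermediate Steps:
$U{\left(V \right)} = 3 V^{2}$ ($U{\left(V \right)} = V^{2} \cdot 3 = 3 V^{2}$)
$T{\left(c \right)} = c \left(-5 + 3 c^{2}\right)$ ($T{\left(c \right)} = \left(-5 + 3 c^{2}\right) c = c \left(-5 + 3 c^{2}\right)$)
$C{\left(n \right)} = 9 + n$
$\left(0 + 9\right)^{2} - \left(- T{\left(-3 \right)} + C{\left(-9 \right)}\right) = \left(0 + 9\right)^{2} - 3 \left(-5 + 3 \left(-3\right)^{2}\right) = 9^{2} - 3 \left(-5 + 3 \cdot 9\right) = 81 + \left(- 3 \left(-5 + 27\right) + 0\right) = 81 + \left(\left(-3\right) 22 + 0\right) = 81 + \left(-66 + 0\right) = 81 - 66 = 15$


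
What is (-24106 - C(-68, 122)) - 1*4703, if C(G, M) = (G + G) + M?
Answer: -28795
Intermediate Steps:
C(G, M) = M + 2*G (C(G, M) = 2*G + M = M + 2*G)
(-24106 - C(-68, 122)) - 1*4703 = (-24106 - (122 + 2*(-68))) - 1*4703 = (-24106 - (122 - 136)) - 4703 = (-24106 - 1*(-14)) - 4703 = (-24106 + 14) - 4703 = -24092 - 4703 = -28795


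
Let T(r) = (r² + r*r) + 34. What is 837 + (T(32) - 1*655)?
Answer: 2264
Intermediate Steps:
T(r) = 34 + 2*r² (T(r) = (r² + r²) + 34 = 2*r² + 34 = 34 + 2*r²)
837 + (T(32) - 1*655) = 837 + ((34 + 2*32²) - 1*655) = 837 + ((34 + 2*1024) - 655) = 837 + ((34 + 2048) - 655) = 837 + (2082 - 655) = 837 + 1427 = 2264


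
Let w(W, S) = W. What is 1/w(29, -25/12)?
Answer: 1/29 ≈ 0.034483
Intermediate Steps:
1/w(29, -25/12) = 1/29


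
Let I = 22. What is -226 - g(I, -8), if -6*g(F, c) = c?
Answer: -682/3 ≈ -227.33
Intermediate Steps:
g(F, c) = -c/6
-226 - g(I, -8) = -226 - (-1)*(-8)/6 = -226 - 1*4/3 = -226 - 4/3 = -682/3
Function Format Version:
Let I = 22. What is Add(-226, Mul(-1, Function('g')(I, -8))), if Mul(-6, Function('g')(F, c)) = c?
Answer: Rational(-682, 3) ≈ -227.33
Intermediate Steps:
Function('g')(F, c) = Mul(Rational(-1, 6), c)
Add(-226, Mul(-1, Function('g')(I, -8))) = Add(-226, Mul(-1, Mul(Rational(-1, 6), -8))) = Add(-226, Mul(-1, Rational(4, 3))) = Add(-226, Rational(-4, 3)) = Rational(-682, 3)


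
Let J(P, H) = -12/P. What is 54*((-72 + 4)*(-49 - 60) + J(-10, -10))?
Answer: 2001564/5 ≈ 4.0031e+5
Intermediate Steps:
54*((-72 + 4)*(-49 - 60) + J(-10, -10)) = 54*((-72 + 4)*(-49 - 60) - 12/(-10)) = 54*(-68*(-109) - 12*(-1/10)) = 54*(7412 + 6/5) = 54*(37066/5) = 2001564/5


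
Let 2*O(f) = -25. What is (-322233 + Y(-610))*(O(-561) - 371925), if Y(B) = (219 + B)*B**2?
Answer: 108466893085375/2 ≈ 5.4233e+13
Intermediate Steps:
O(f) = -25/2 (O(f) = (1/2)*(-25) = -25/2)
Y(B) = B**2*(219 + B)
(-322233 + Y(-610))*(O(-561) - 371925) = (-322233 + (-610)**2*(219 - 610))*(-25/2 - 371925) = (-322233 + 372100*(-391))*(-743875/2) = (-322233 - 145491100)*(-743875/2) = -145813333*(-743875/2) = 108466893085375/2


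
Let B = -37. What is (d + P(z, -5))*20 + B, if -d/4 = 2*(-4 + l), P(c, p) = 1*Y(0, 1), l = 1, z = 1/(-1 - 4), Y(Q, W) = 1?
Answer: 463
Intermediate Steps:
z = -1/5 (z = 1/(-5) = -1/5 ≈ -0.20000)
P(c, p) = 1 (P(c, p) = 1*1 = 1)
d = 24 (d = -8*(-4 + 1) = -8*(-3) = -4*(-6) = 24)
(d + P(z, -5))*20 + B = (24 + 1)*20 - 37 = 25*20 - 37 = 500 - 37 = 463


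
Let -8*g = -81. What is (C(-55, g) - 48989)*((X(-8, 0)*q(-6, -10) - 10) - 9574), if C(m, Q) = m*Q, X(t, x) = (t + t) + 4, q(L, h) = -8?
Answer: 470091262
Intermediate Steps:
X(t, x) = 4 + 2*t (X(t, x) = 2*t + 4 = 4 + 2*t)
g = 81/8 (g = -⅛*(-81) = 81/8 ≈ 10.125)
C(m, Q) = Q*m
(C(-55, g) - 48989)*((X(-8, 0)*q(-6, -10) - 10) - 9574) = ((81/8)*(-55) - 48989)*(((4 + 2*(-8))*(-8) - 10) - 9574) = (-4455/8 - 48989)*(((4 - 16)*(-8) - 10) - 9574) = -396367*((-12*(-8) - 10) - 9574)/8 = -396367*((96 - 10) - 9574)/8 = -396367*(86 - 9574)/8 = -396367/8*(-9488) = 470091262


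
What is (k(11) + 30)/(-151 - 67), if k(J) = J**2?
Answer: -151/218 ≈ -0.69266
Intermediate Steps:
(k(11) + 30)/(-151 - 67) = (11**2 + 30)/(-151 - 67) = (121 + 30)/(-218) = 151*(-1/218) = -151/218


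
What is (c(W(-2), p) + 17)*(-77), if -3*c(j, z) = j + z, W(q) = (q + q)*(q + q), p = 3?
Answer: -2464/3 ≈ -821.33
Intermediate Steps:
W(q) = 4*q² (W(q) = (2*q)*(2*q) = 4*q²)
c(j, z) = -j/3 - z/3 (c(j, z) = -(j + z)/3 = -j/3 - z/3)
(c(W(-2), p) + 17)*(-77) = ((-4*(-2)²/3 - ⅓*3) + 17)*(-77) = ((-4*4/3 - 1) + 17)*(-77) = ((-⅓*16 - 1) + 17)*(-77) = ((-16/3 - 1) + 17)*(-77) = (-19/3 + 17)*(-77) = (32/3)*(-77) = -2464/3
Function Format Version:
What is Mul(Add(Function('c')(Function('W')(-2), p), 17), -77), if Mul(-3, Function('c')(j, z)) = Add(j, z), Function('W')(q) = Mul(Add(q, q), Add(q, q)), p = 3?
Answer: Rational(-2464, 3) ≈ -821.33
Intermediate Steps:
Function('W')(q) = Mul(4, Pow(q, 2)) (Function('W')(q) = Mul(Mul(2, q), Mul(2, q)) = Mul(4, Pow(q, 2)))
Function('c')(j, z) = Add(Mul(Rational(-1, 3), j), Mul(Rational(-1, 3), z)) (Function('c')(j, z) = Mul(Rational(-1, 3), Add(j, z)) = Add(Mul(Rational(-1, 3), j), Mul(Rational(-1, 3), z)))
Mul(Add(Function('c')(Function('W')(-2), p), 17), -77) = Mul(Add(Add(Mul(Rational(-1, 3), Mul(4, Pow(-2, 2))), Mul(Rational(-1, 3), 3)), 17), -77) = Mul(Add(Add(Mul(Rational(-1, 3), Mul(4, 4)), -1), 17), -77) = Mul(Add(Add(Mul(Rational(-1, 3), 16), -1), 17), -77) = Mul(Add(Add(Rational(-16, 3), -1), 17), -77) = Mul(Add(Rational(-19, 3), 17), -77) = Mul(Rational(32, 3), -77) = Rational(-2464, 3)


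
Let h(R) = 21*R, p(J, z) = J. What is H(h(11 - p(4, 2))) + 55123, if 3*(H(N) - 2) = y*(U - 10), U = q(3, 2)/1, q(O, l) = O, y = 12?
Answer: 55097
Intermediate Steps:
U = 3 (U = 3/1 = 3*1 = 3)
H(N) = -26 (H(N) = 2 + (12*(3 - 10))/3 = 2 + (12*(-7))/3 = 2 + (⅓)*(-84) = 2 - 28 = -26)
H(h(11 - p(4, 2))) + 55123 = -26 + 55123 = 55097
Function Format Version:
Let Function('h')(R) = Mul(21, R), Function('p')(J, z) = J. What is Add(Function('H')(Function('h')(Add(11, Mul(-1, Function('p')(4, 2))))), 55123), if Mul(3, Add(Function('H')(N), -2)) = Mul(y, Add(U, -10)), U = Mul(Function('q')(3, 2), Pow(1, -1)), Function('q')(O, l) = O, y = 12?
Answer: 55097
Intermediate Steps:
U = 3 (U = Mul(3, Pow(1, -1)) = Mul(3, 1) = 3)
Function('H')(N) = -26 (Function('H')(N) = Add(2, Mul(Rational(1, 3), Mul(12, Add(3, -10)))) = Add(2, Mul(Rational(1, 3), Mul(12, -7))) = Add(2, Mul(Rational(1, 3), -84)) = Add(2, -28) = -26)
Add(Function('H')(Function('h')(Add(11, Mul(-1, Function('p')(4, 2))))), 55123) = Add(-26, 55123) = 55097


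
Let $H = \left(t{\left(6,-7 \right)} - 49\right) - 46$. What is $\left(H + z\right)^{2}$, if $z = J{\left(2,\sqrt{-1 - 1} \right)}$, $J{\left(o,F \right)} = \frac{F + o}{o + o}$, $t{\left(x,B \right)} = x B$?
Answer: $\frac{\left(546 - i \sqrt{2}\right)^{2}}{16} \approx 18632.0 - 96.52 i$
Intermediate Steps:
$t{\left(x,B \right)} = B x$
$J{\left(o,F \right)} = \frac{F + o}{2 o}$
$H = -137$ ($H = \left(\left(-7\right) 6 - 49\right) - 46 = \left(-42 - 49\right) - 46 = -91 - 46 = -137$)
$z = \frac{1}{2} + \frac{i \sqrt{2}}{4}$ ($z = \frac{\sqrt{-1 - 1} + 2}{2 \cdot 2} = \frac{1}{2} \cdot \frac{1}{2} \left(\sqrt{-2} + 2\right) = \frac{1}{2} \cdot \frac{1}{2} \left(i \sqrt{2} + 2\right) = \frac{1}{2} \cdot \frac{1}{2} \left(2 + i \sqrt{2}\right) = \frac{1}{2} + \frac{i \sqrt{2}}{4} \approx 0.5 + 0.35355 i$)
$\left(H + z\right)^{2} = \left(-137 + \left(\frac{1}{2} + \frac{i \sqrt{2}}{4}\right)\right)^{2} = \left(- \frac{273}{2} + \frac{i \sqrt{2}}{4}\right)^{2}$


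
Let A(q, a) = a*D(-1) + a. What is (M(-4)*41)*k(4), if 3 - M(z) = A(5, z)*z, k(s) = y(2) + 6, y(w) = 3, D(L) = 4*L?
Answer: 18819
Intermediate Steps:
A(q, a) = -3*a (A(q, a) = a*(4*(-1)) + a = a*(-4) + a = -4*a + a = -3*a)
k(s) = 9 (k(s) = 3 + 6 = 9)
M(z) = 3 + 3*z**2 (M(z) = 3 - (-3*z)*z = 3 - (-3)*z**2 = 3 + 3*z**2)
(M(-4)*41)*k(4) = ((3 + 3*(-4)**2)*41)*9 = ((3 + 3*16)*41)*9 = ((3 + 48)*41)*9 = (51*41)*9 = 2091*9 = 18819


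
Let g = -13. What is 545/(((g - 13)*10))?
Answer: -109/52 ≈ -2.0962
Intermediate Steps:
545/(((g - 13)*10)) = 545/(((-13 - 13)*10)) = 545/((-26*10)) = 545/(-260) = 545*(-1/260) = -109/52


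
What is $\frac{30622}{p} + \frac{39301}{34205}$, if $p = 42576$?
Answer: $\frac{1360352443}{728156040} \approx 1.8682$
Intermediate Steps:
$\frac{30622}{p} + \frac{39301}{34205} = \frac{30622}{42576} + \frac{39301}{34205} = 30622 \cdot \frac{1}{42576} + 39301 \cdot \frac{1}{34205} = \frac{15311}{21288} + \frac{39301}{34205} = \frac{1360352443}{728156040}$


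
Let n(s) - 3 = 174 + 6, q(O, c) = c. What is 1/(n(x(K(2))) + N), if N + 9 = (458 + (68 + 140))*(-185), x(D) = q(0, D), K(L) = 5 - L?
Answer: -1/123036 ≈ -8.1277e-6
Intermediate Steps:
x(D) = D
n(s) = 183 (n(s) = 3 + (174 + 6) = 3 + 180 = 183)
N = -123219 (N = -9 + (458 + (68 + 140))*(-185) = -9 + (458 + 208)*(-185) = -9 + 666*(-185) = -9 - 123210 = -123219)
1/(n(x(K(2))) + N) = 1/(183 - 123219) = 1/(-123036) = -1/123036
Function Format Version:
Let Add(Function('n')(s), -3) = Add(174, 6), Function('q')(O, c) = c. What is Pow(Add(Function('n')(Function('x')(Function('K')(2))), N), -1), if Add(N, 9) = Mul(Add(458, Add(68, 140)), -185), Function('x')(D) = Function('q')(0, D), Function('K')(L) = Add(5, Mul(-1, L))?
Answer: Rational(-1, 123036) ≈ -8.1277e-6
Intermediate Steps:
Function('x')(D) = D
Function('n')(s) = 183 (Function('n')(s) = Add(3, Add(174, 6)) = Add(3, 180) = 183)
N = -123219 (N = Add(-9, Mul(Add(458, Add(68, 140)), -185)) = Add(-9, Mul(Add(458, 208), -185)) = Add(-9, Mul(666, -185)) = Add(-9, -123210) = -123219)
Pow(Add(Function('n')(Function('x')(Function('K')(2))), N), -1) = Pow(Add(183, -123219), -1) = Pow(-123036, -1) = Rational(-1, 123036)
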